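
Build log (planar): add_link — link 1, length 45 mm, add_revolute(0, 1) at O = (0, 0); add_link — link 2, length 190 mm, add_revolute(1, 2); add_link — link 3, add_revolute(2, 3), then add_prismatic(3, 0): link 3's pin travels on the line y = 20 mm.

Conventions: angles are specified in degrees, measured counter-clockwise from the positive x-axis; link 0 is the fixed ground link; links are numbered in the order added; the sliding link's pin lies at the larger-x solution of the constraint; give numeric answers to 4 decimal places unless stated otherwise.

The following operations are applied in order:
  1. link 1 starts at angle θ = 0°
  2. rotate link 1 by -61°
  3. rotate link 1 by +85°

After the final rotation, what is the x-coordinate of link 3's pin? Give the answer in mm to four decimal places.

geometry: r = 45 mm, L = 190 mm, e = 20 mm; θ starts at 0°
rotate link 1 by -61°: θ ← 0° -61° = -61°
rotate link 1 by +85°: θ ← -61° +85° = 24°
crank pin P = (r cos θ, r sin θ) = (41.109546, 18.303149)
h = r sin θ − e = 18.303149 − 20 = -1.696851
x = r cos θ + √(L² − h²) = 41.109546 + 189.992423 = 231.101968

231.1020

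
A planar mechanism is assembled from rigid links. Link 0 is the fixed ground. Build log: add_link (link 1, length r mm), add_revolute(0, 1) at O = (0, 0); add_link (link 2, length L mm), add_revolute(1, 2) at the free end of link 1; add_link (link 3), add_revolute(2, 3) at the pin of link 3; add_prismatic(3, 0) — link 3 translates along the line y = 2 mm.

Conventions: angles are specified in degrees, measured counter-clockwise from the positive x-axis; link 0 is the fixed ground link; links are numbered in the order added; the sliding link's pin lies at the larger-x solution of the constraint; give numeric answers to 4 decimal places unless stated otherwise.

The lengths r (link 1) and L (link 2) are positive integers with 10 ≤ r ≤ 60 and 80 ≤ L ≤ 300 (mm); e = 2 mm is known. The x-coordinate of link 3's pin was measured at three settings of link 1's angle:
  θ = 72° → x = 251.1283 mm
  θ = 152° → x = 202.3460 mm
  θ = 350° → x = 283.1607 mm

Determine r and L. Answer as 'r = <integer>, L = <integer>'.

constraint per measurement: (x − r cos θ)² + (r sin θ − e)² = L²
subtracting the θ₁ and θ₂ equations cancels the r² and L² terms:
r = (x₁² − x₂²) / (2[(x₁cos θ₁ + e sin θ₁) − (x₂cos θ₂ + e sin θ₂)]) = 43.0000 → r = 43
L² = (x₁ − r cos θ₁)² + (r sin θ₁ − e)² = 58080.9909 → L = 241.0000 → L = 241
check at θ₃=350°: x = 283.1607 (printed 283.1607) ✓

r = 43, L = 241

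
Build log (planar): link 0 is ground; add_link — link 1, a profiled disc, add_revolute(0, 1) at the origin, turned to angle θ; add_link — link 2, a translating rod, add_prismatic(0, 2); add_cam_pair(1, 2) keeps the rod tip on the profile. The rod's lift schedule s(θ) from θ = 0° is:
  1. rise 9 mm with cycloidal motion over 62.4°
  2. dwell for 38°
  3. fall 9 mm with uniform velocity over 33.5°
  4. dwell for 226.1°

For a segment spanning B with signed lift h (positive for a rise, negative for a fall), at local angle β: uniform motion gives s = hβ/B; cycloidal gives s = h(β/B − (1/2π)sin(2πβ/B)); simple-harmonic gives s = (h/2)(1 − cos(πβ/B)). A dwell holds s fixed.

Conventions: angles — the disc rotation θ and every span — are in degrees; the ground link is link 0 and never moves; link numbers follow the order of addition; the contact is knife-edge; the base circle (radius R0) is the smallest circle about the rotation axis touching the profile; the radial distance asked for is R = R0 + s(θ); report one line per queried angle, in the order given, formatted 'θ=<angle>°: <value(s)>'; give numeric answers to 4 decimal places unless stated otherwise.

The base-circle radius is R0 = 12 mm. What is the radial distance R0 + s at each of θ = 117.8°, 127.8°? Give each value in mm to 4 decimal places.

seg 1 [0°–62.4°] cycloidal, h=9: full span → s += 9 → s = 9.0000
seg 2 [62.4°–100.4°] dwell: s stays 9.0000
seg 3 [100.4°–133.9°] uniform, h=-9: θ=117.8° here. β=17.4, B=33.5. -9·17.4/33.5 = -4.6746 → s = 4.3254
seg 3 [100.4°–133.9°] uniform, h=-9: θ=127.8° here. β=27.4, B=33.5. -9·27.4/33.5 = -7.3612 → s = 1.6388
θ=117.8°: R = R0 + s = 12 + 4.3254 = 16.3254
θ=127.8°: R = R0 + s = 12 + 1.6388 = 13.6388

θ=117.8°: 16.3254
θ=127.8°: 13.6388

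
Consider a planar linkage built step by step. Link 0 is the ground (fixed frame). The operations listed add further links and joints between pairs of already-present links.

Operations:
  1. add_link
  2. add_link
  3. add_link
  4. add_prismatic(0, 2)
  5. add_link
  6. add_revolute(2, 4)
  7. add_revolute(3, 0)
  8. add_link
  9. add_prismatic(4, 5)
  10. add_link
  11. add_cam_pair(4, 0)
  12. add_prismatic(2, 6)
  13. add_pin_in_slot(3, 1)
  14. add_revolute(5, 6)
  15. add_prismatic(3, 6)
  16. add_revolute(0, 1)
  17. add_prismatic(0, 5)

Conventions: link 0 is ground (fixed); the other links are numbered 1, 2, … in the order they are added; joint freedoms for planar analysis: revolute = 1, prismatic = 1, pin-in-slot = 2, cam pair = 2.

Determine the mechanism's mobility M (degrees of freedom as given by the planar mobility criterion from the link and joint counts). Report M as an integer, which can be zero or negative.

ground; <1,0,0>
#1 <2,0,0>
#2 <3,0,0>
#3 <4,0,0>
P:0↔2 J1 <4,1,0>
#4 <5,1,0>
R:2↔4 J1 <5,2,0>
R:3↔0 J1 <5,3,0>
#5 <6,3,0>
P:4↔5 J1 <6,4,0>
#6 <7,4,0>
C:4↔0 J2 <7,4,1>
P:2↔6 J1 <7,5,1>
PS:3↔1 J2 <7,5,2>
R:5↔6 J1 <7,6,2>
P:3↔6 J1 <7,7,2>
R:0↔1 J1 <7,8,2>
P:0↔5 J1 <7,9,2>
3×6 − 2×9 − 1×2 = -2

M = -2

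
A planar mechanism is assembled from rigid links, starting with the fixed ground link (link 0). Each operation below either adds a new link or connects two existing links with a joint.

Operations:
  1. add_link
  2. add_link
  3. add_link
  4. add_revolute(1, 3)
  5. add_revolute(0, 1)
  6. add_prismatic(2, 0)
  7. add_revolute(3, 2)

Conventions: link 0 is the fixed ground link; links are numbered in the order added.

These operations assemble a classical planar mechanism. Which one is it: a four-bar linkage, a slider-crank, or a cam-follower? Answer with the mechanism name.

links: 4 (incl. ground); joints: 3 revolute, 1 prismatic, 0 higher (cam) pair, forming one closed loop
4 links, 3 revolutes + 1 prismatic in one loop → slider-crank

slider-crank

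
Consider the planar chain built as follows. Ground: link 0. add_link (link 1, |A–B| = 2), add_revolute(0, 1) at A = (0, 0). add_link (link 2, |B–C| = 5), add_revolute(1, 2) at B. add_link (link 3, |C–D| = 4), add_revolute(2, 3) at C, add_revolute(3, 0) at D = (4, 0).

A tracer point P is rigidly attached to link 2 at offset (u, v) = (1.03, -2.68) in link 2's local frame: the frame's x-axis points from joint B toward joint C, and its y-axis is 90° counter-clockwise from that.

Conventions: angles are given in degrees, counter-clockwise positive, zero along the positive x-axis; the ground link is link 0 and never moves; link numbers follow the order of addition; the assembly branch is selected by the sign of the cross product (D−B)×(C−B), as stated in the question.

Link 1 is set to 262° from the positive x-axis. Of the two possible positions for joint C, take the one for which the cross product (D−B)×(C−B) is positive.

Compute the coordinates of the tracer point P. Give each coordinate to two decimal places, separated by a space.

A=(0,0), D=(4.00,0)
B = A + 2.00·(cos262°, sin262°) = (-0.2783, -1.9805)
|BD| = 4.7145
circle(B,5.00) ∩ circle(D,4.00): a=3.3118, h=3.7460
  candidates: C₊=(1.1534,2.8101) cross=17.660; C₋=(4.3007,-3.9887) cross=-17.660
  branch + wants cross > 0 → take C=(1.1534,2.8101) (cross=17.660)
ex = (C−B)/|BC| = (0.2863,0.9581); ey = (-0.9581,0.2863)
P = B + 1.03·ex + -2.68·ey = (2.5844,-1.7611)

2.58 -1.76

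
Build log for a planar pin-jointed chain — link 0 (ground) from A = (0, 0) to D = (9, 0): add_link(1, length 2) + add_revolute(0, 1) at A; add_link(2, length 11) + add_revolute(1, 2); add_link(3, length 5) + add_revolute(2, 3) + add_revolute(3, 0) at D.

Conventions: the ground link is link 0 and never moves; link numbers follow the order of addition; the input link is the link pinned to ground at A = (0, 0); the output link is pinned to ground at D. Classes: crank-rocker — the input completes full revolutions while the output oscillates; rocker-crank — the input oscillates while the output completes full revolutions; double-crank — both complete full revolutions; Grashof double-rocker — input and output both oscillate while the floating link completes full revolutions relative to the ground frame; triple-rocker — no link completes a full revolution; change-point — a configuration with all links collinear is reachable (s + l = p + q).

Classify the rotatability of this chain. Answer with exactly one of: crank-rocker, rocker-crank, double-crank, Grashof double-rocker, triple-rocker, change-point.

lengths: ground=9, input=2, coupler=11, output=5
sorted: s=2 (shortest), l=11 (longest), p+q=14
s + l = 13 vs p + q = 14
s + l < p + q (Grashof) with shortest = input link → crank-rocker

crank-rocker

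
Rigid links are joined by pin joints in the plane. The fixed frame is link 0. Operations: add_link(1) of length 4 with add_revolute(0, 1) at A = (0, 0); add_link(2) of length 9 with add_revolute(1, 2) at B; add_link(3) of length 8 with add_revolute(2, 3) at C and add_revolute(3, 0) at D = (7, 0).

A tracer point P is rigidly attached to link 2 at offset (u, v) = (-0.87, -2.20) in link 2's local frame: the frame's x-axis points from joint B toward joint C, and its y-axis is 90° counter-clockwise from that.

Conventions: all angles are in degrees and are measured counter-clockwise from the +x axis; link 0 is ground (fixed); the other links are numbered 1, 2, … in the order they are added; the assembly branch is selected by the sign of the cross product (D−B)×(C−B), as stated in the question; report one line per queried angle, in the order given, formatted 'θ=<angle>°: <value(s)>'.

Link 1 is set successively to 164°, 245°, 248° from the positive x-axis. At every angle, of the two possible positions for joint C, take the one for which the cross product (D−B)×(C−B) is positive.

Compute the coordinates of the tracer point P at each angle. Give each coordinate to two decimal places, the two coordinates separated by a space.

A=(0,0), D=(7.00,0)
θ=164°: B = A + 4.00·(cos164°, sin164°) = (-3.8450, 1.1025)
θ=164°: |BD| = 10.9009
θ=164°: circle(B,9.00) ∩ circle(D,8.00): a=6.2302, h=6.4949
θ=164°:   candidates: C₊=(3.0101,6.9340) cross=70.801; C₋=(1.6963,-5.9892) cross=-70.801
θ=164°:   branch + wants cross > 0 → take C=(3.0101,6.9340) (cross=70.801)
θ=164°: ex = (C−B)/|BC| = (0.7617,0.6479); ey = (-0.6479,0.7617)
θ=164°: P = B + -0.87·ex + -2.20·ey = (-3.0822,-1.1369)
θ=245°: B = A + 4.00·(cos245°, sin245°) = (-1.6905, -3.6252)
θ=245°: |BD| = 9.4163
θ=245°: circle(B,9.00) ∩ circle(D,8.00): a=5.6108, h=7.0369
θ=245°:   candidates: C₊=(0.7787,5.0294) cross=66.262; C₋=(6.1971,-7.9596) cross=-66.262
θ=245°:   branch + wants cross > 0 → take C=(0.7787,5.0294) (cross=66.262)
θ=245°: ex = (C−B)/|BC| = (0.2744,0.9616); ey = (-0.9616,0.2744)
θ=245°: P = B + -0.87·ex + -2.20·ey = (0.1864,-5.0654)
θ=248°: B = A + 4.00·(cos248°, sin248°) = (-1.4984, -3.7087)
θ=248°: |BD| = 9.2724
θ=248°: circle(B,9.00) ∩ circle(D,8.00): a=5.5529, h=7.0827
θ=248°:   candidates: C₊=(0.7580,5.0038) cross=65.674; C₋=(6.4239,-7.9792) cross=-65.674
θ=248°:   branch + wants cross > 0 → take C=(0.7580,5.0038) (cross=65.674)
θ=248°: ex = (C−B)/|BC| = (0.2507,0.9681); ey = (-0.9681,0.2507)
θ=248°: P = B + -0.87·ex + -2.20·ey = (0.4132,-5.1025)

θ=164°: -3.08 -1.14
θ=245°: 0.19 -5.07
θ=248°: 0.41 -5.10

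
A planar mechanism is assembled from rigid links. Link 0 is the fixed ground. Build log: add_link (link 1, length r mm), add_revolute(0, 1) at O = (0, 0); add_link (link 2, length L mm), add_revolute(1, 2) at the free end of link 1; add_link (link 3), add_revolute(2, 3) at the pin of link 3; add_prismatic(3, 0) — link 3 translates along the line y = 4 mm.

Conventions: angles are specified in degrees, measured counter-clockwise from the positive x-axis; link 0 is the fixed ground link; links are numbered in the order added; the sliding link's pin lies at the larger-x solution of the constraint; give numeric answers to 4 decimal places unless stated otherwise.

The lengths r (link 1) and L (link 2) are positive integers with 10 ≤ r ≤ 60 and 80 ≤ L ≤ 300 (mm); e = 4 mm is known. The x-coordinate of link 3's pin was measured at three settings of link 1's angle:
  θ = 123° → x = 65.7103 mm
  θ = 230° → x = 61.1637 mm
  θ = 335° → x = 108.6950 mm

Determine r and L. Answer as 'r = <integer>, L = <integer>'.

constraint per measurement: (x − r cos θ)² + (r sin θ − e)² = L²
subtracting the θ₁ and θ₂ equations cancels the r² and L² terms:
r = (x₁² − x₂²) / (2[(x₁cos θ₁ + e sin θ₁) − (x₂cos θ₂ + e sin θ₂)]) = 28.9996 → r = 29
L² = (x₁ − r cos θ₁)² + (r sin θ₁ − e)² = 7055.9988 → L = 84.0000 → L = 84
check at θ₃=335°: x = 108.6950 (printed 108.6950) ✓

r = 29, L = 84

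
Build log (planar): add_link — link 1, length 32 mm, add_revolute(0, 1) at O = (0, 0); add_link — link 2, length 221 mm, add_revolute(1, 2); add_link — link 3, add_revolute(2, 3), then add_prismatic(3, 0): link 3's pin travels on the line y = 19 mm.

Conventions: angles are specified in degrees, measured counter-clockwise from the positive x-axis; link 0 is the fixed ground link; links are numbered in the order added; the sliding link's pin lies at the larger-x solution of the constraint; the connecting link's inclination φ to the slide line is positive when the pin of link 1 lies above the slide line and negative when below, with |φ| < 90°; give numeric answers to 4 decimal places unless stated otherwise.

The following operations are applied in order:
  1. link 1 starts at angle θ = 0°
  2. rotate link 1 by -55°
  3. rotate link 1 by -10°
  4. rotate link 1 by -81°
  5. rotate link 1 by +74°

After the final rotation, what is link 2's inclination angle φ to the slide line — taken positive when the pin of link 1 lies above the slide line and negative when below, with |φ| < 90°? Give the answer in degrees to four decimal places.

geometry: r = 32 mm, L = 221 mm, e = 19 mm; θ starts at 0°
rotate link 1 by -55°: θ ← 0° -55° = -55°
rotate link 1 by -10°: θ ← -55° -10° = -65°
rotate link 1 by -81°: θ ← -65° -81° = -146°
rotate link 1 by +74°: θ ← -146° +74° = -72°
h = r sin θ − e = -30.433809 − 19 = -49.433809
sin φ = h / L = -49.433809 / 221 = -0.22368239
φ = arcsin(-0.22368239) = -12.925410°

-12.9254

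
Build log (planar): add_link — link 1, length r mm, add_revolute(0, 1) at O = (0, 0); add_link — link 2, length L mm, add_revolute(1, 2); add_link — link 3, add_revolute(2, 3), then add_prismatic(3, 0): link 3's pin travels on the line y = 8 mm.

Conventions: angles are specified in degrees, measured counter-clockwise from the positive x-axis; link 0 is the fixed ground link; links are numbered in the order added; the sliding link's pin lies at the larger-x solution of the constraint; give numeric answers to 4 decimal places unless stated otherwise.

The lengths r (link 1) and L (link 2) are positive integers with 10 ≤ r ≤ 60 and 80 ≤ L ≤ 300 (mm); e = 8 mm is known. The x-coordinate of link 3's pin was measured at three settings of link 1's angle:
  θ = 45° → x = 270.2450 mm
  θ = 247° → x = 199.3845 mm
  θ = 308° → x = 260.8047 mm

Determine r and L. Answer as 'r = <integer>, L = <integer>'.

constraint per measurement: (x − r cos θ)² + (r sin θ − e)² = L²
subtracting the θ₁ and θ₂ equations cancels the r² and L² terms:
r = (x₁² − x₂²) / (2[(x₁cos θ₁ + e sin θ₁) − (x₂cos θ₂ + e sin θ₂)]) = 59.0000 → r = 59
L² = (x₁ − r cos θ₁)² + (r sin θ₁ − e)² = 53360.9867 → L = 231.0000 → L = 231
check at θ₃=308°: x = 260.8047 (printed 260.8047) ✓

r = 59, L = 231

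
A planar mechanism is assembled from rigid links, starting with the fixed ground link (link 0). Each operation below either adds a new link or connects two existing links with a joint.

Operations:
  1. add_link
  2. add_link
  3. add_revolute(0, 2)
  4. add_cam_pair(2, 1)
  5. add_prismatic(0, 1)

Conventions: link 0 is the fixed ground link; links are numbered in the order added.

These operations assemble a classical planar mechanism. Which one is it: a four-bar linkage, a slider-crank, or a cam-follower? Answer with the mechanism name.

links: 3 (incl. ground); joints: 1 revolute, 1 prismatic, 1 higher (cam) pair, forming one closed loop
3 links, revolute + prismatic + higher pair in one loop → cam-follower

cam-follower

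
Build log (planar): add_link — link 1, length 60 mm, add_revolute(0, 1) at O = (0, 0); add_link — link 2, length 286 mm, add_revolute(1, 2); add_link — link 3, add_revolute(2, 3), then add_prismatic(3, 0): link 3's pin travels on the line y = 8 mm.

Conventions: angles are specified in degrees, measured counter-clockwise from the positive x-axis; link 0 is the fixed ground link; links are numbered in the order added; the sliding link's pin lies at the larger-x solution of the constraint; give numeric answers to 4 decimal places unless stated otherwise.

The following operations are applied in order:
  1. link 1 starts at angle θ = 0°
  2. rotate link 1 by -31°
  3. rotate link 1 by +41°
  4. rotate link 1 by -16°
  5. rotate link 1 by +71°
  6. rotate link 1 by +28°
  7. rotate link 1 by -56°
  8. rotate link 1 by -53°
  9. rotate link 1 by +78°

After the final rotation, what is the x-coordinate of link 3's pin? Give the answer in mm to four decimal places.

geometry: r = 60 mm, L = 286 mm, e = 8 mm; θ starts at 0°
rotate link 1 by -31°: θ ← 0° -31° = -31°
rotate link 1 by +41°: θ ← -31° +41° = 10°
rotate link 1 by -16°: θ ← 10° -16° = -6°
rotate link 1 by +71°: θ ← -6° +71° = 65°
rotate link 1 by +28°: θ ← 65° +28° = 93°
rotate link 1 by -56°: θ ← 93° -56° = 37°
rotate link 1 by -53°: θ ← 37° -53° = -16°
rotate link 1 by +78°: θ ← -16° +78° = 62°
crank pin P = (r cos θ, r sin θ) = (28.168294, 52.976856)
h = r sin θ − e = 52.976856 − 8 = 44.976856
x = r cos θ + √(L² − h²) = 28.168294 + 282.441290 = 310.609584

310.6096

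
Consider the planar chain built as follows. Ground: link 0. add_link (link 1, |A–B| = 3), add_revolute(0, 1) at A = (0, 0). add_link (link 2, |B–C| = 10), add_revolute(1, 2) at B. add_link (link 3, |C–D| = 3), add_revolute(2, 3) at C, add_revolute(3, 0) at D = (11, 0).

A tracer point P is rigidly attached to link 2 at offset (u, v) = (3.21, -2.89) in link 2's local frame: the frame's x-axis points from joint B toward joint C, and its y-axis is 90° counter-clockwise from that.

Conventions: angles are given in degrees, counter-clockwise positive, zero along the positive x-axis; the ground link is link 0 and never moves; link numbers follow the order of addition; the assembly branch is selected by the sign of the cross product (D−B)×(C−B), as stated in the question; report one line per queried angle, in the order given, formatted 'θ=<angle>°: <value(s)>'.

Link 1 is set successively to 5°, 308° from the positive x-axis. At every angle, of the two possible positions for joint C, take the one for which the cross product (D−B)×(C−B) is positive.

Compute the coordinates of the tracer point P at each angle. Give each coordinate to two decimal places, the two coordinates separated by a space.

A=(0,0), D=(11.00,0)
θ=5°: B = A + 3.00·(cos5°, sin5°) = (2.9886, 0.2615)
θ=5°: |BD| = 8.0157
θ=5°: circle(B,10.00) ∩ circle(D,3.00): a=9.6842, h=2.4932
θ=5°:   candidates: C₊=(12.7490,2.4374) cross=19.985; C₋=(12.5863,-2.5463) cross=-19.985
θ=5°:   branch + wants cross > 0 → take C=(12.7490,2.4374) (cross=19.985)
θ=5°: ex = (C−B)/|BC| = (0.9760,0.2176); ey = (-0.2176,0.9760)
θ=5°: P = B + 3.21·ex + -2.89·ey = (6.7505,-1.8608)
θ=308°: B = A + 3.00·(cos308°, sin308°) = (1.8470, -2.3640)
θ=308°: |BD| = 9.4534
θ=308°: circle(B,10.00) ∩ circle(D,3.00): a=9.5398, h=2.9988
θ=308°:   candidates: C₊=(10.3338,2.9251) cross=28.348; C₋=(11.8336,-2.8819) cross=-28.348
θ=308°:   branch + wants cross > 0 → take C=(10.3338,2.9251) (cross=28.348)
θ=308°: ex = (C−B)/|BC| = (0.8487,0.5289); ey = (-0.5289,0.8487)
θ=308°: P = B + 3.21·ex + -2.89·ey = (6.0998,-3.1189)

θ=5°: 6.75 -1.86
θ=308°: 6.10 -3.12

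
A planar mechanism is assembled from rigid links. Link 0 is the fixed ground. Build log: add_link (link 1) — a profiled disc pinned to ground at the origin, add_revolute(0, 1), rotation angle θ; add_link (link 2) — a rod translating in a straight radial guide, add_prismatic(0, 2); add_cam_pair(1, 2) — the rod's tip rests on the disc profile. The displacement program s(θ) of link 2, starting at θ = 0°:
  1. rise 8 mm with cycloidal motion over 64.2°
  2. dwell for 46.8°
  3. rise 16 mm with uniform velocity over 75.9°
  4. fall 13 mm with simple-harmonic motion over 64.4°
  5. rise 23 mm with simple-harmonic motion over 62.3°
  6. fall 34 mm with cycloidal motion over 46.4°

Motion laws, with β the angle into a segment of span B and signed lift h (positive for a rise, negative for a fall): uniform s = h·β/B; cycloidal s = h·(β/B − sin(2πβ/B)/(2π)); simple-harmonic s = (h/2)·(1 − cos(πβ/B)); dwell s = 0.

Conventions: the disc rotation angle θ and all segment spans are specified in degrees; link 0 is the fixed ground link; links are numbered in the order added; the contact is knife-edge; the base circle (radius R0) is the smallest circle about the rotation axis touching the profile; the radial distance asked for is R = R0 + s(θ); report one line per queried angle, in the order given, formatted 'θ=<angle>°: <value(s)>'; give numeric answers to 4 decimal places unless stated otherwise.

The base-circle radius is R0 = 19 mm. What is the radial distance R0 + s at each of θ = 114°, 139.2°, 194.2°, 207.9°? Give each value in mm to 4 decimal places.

seg 1 [0°–64.2°] cycloidal, h=8: full span → s += 8 → s = 8.0000
seg 2 [64.2°–111°] dwell: s stays 8.0000
seg 3 [111°–186.9°] uniform, h=16: θ=114° here. β=3, B=75.9. 16·3/75.9 = 0.6324 → s = 8.6324
seg 3 [111°–186.9°] uniform, h=16: θ=139.2° here. β=28.2, B=75.9. 16·28.2/75.9 = 5.9447 → s = 13.9447
seg 3 [111°–186.9°] uniform, h=16: full span → s += 16 → s = 24.0000
seg 4 [186.9°–251.3°] simple-harmonic, h=-13: θ=194.2° here. β=7.3, B=64.4. -13/2·(1 − cos(π·0.1134)) = -0.4078 → s = 23.5922
seg 4 [186.9°–251.3°] simple-harmonic, h=-13: θ=207.9° here. β=21, B=64.4. -13/2·(1 − cos(π·0.3261)) = -3.1227 → s = 20.8773
θ=114°: R = R0 + s = 19 + 8.6324 = 27.6324
θ=139.2°: R = R0 + s = 19 + 13.9447 = 32.9447
θ=194.2°: R = R0 + s = 19 + 23.5922 = 42.5922
θ=207.9°: R = R0 + s = 19 + 20.8773 = 39.8773

θ=114°: 27.6324
θ=139.2°: 32.9447
θ=194.2°: 42.5922
θ=207.9°: 39.8773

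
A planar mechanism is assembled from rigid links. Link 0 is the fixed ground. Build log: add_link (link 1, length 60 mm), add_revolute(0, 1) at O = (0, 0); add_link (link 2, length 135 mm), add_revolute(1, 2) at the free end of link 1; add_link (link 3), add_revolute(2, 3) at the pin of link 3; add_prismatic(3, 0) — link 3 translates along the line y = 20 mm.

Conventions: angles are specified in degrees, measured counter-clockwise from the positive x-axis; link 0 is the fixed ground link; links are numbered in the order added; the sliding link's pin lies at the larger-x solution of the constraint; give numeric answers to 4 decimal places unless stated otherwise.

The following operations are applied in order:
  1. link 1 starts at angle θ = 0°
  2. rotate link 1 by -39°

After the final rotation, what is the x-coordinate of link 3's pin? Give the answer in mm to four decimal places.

geometry: r = 60 mm, L = 135 mm, e = 20 mm; θ starts at 0°
rotate link 1 by -39°: θ ← 0° -39° = -39°
crank pin P = (r cos θ, r sin θ) = (46.628758, -37.759223)
h = r sin θ − e = -37.759223 − 20 = -57.759223
x = r cos θ + √(L² − h²) = 46.628758 + 122.019966 = 168.648724

168.6487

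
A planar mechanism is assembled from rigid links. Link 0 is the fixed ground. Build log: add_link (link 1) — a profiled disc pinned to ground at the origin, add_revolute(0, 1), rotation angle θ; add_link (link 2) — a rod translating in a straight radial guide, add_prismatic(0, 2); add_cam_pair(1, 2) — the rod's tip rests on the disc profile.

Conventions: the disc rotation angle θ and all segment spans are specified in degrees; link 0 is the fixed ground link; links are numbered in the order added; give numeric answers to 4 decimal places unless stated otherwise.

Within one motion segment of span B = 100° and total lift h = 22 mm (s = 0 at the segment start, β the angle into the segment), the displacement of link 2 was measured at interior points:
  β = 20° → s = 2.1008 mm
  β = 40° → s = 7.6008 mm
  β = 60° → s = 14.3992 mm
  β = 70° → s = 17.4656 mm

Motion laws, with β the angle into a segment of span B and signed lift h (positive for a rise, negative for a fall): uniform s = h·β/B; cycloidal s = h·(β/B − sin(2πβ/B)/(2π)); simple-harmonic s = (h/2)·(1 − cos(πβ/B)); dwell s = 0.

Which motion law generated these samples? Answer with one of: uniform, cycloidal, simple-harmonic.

candidates at β/B = r: uniform s = h·r (linear in β); cycloidal s = h·(r − sin(2πr)/(2π)); simple-harmonic s = (h/2)(1 − cos(πr))
β=20°: printed 2.1008 | uniform 4.4000, cycloidal 1.0700, simple-harmonic 2.1008
β=40°: printed 7.6008 | uniform 8.8000, cycloidal 6.7419, simple-harmonic 7.6008
β=60°: printed 14.3992 | uniform 13.2000, cycloidal 15.2581, simple-harmonic 14.3992
β=70°: printed 17.4656 | uniform 15.4000, cycloidal 18.7300, simple-harmonic 17.4656
only one law matches every sample → simple-harmonic

simple-harmonic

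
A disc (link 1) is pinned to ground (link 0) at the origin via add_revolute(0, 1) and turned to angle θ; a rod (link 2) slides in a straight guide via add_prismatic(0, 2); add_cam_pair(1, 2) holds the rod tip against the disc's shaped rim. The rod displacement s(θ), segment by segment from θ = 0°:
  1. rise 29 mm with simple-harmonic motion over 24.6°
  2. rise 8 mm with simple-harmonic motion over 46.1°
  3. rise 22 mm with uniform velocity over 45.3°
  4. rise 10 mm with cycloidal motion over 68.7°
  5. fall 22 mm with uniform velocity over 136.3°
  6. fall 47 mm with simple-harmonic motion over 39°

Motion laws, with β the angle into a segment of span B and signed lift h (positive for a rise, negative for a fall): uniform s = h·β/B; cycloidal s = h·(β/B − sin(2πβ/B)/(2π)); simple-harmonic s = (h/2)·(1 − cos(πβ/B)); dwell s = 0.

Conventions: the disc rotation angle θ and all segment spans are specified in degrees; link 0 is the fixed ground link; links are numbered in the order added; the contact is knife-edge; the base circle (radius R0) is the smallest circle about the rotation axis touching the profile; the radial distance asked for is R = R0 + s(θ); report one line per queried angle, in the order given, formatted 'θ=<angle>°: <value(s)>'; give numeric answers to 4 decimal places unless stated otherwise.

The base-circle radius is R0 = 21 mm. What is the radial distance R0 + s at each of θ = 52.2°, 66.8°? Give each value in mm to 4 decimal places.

segment 1 (0° to 24.6°, simple-harmonic, h = 29) is passed completely: s = 0.0000 + (29) = 29.0000
θ = 52.2° falls in segment 2 (24.6° to 70.7°, simple-harmonic, h = 8): β = 52.2 − 24.6 = 27.6°, B = 46.1°; Δs = 8/2·(1 − cos(π·0.5987)) = 5.2205; s = 29.0000 + 5.2205 = 34.2205
θ = 66.8° falls in segment 2 (24.6° to 70.7°, simple-harmonic, h = 8): β = 66.8 − 24.6 = 42.2°, B = 46.1°; Δs = 8/2·(1 − cos(π·0.9154)) = 7.8596; s = 29.0000 + 7.8596 = 36.8596
θ=52.2°: R = R0 + s = 21 + 34.2205 = 55.2205
θ=66.8°: R = R0 + s = 21 + 36.8596 = 57.8596

θ=52.2°: 55.2205
θ=66.8°: 57.8596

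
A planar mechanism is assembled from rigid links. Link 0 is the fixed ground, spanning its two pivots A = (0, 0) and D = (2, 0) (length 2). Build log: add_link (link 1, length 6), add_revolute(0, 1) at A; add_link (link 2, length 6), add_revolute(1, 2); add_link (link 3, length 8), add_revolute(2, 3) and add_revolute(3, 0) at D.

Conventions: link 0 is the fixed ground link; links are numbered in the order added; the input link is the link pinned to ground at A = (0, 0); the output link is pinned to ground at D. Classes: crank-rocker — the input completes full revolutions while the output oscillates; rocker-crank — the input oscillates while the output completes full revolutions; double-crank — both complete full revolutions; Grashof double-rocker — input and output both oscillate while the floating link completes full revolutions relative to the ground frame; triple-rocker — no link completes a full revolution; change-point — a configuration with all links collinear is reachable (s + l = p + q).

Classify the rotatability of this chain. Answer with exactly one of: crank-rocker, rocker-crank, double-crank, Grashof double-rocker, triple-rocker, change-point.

lengths: ground=2, input=6, coupler=6, output=8
sorted: s=2 (shortest), l=8 (longest), p+q=12
s + l = 10 vs p + q = 12
s + l < p + q (Grashof) with shortest = ground link → double-crank

double-crank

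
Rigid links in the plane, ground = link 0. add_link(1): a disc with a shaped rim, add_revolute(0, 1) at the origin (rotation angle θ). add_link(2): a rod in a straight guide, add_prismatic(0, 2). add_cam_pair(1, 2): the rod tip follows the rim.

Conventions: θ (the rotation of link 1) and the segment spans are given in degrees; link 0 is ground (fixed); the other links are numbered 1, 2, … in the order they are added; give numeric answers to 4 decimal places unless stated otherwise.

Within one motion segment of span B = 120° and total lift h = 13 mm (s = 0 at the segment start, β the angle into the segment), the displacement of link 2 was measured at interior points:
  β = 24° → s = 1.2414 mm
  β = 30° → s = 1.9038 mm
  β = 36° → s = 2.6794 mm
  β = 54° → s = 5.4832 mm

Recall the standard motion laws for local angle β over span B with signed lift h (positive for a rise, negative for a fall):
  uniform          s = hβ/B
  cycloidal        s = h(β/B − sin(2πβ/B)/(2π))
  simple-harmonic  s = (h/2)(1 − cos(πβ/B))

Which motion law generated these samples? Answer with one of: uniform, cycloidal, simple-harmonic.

candidates at β/B = r: uniform s = h·r (linear in β); cycloidal s = h·(r − sin(2πr)/(2π)); simple-harmonic s = (h/2)(1 − cos(πr))
β=24°: printed 1.2414 | uniform 2.6000, cycloidal 0.6323, simple-harmonic 1.2414
β=30°: printed 1.9038 | uniform 3.2500, cycloidal 1.1810, simple-harmonic 1.9038
β=36°: printed 2.6794 | uniform 3.9000, cycloidal 1.9323, simple-harmonic 2.6794
β=54°: printed 5.4832 | uniform 5.8500, cycloidal 5.2106, simple-harmonic 5.4832
only one law matches every sample → simple-harmonic

simple-harmonic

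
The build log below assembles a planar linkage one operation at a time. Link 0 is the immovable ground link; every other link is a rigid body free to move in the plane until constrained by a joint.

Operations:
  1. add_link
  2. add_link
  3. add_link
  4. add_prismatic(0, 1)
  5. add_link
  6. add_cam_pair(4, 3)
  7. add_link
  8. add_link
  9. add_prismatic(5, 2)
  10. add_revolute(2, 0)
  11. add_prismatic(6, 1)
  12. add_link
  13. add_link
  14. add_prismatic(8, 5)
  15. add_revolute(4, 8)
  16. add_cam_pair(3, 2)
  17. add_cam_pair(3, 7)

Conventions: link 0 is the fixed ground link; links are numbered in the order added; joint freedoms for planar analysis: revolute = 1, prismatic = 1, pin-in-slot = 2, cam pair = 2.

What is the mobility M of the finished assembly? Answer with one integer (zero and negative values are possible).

L=1 J1=0 J2=0
add link → L=2 J1=0 J2=0
add link → L=3 J1=0 J2=0
add link → L=4 J1=0 J2=0
P@0,1 dof=1 J1 → L=4 J1=1 J2=0
add link → L=5 J1=1 J2=0
C@4,3 dof=2 J2 → L=5 J1=1 J2=1
add link → L=6 J1=1 J2=1
add link → L=7 J1=1 J2=1
P@5,2 dof=1 J1 → L=7 J1=2 J2=1
R@2,0 dof=1 J1 → L=7 J1=3 J2=1
P@6,1 dof=1 J1 → L=7 J1=4 J2=1
add link → L=8 J1=4 J2=1
add link → L=9 J1=4 J2=1
P@8,5 dof=1 J1 → L=9 J1=5 J2=1
R@4,8 dof=1 J1 → L=9 J1=6 J2=1
C@3,2 dof=2 J2 → L=9 J1=6 J2=2
C@3,7 dof=2 J2 → L=9 J1=6 J2=3
M=3(L−1)−2J1−J2=3·8−2·6−3=9

M = 9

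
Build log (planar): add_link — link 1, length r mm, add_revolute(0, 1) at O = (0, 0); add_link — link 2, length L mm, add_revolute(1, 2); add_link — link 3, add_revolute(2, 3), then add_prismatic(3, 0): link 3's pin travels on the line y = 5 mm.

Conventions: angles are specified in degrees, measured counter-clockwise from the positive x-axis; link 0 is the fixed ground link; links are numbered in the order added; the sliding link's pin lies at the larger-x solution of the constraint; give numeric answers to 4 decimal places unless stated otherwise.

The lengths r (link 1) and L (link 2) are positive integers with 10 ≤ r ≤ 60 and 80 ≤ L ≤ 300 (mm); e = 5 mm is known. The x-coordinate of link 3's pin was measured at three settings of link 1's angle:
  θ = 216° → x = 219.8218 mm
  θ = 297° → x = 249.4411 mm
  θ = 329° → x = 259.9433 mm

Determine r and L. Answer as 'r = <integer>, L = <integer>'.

constraint per measurement: (x − r cos θ)² + (r sin θ − e)² = L²
subtracting the θ₁ and θ₂ equations cancels the r² and L² terms:
r = (x₁² − x₂²) / (2[(x₁cos θ₁ + e sin θ₁) − (x₂cos θ₂ + e sin θ₂)]) = 24.0000 → r = 24
L² = (x₁ − r cos θ₁)² + (r sin θ₁ − e)² = 57599.9917 → L = 240.0000 → L = 240
check at θ₃=329°: x = 259.9433 (printed 259.9433) ✓

r = 24, L = 240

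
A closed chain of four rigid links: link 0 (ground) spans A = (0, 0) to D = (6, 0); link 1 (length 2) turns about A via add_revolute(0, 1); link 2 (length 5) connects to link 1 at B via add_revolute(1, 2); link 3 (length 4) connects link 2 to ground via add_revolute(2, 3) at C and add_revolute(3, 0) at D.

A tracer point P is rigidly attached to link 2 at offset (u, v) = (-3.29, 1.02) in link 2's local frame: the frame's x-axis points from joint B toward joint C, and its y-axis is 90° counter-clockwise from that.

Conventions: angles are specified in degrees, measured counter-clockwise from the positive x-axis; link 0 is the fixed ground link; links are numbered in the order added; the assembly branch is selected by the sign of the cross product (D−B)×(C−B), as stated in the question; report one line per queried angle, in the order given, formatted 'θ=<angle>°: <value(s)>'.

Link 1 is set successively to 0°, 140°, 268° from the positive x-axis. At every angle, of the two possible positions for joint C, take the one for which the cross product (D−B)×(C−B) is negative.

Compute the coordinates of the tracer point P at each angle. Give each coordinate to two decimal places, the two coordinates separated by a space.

A=(0,0), D=(6.00,0)
θ=0°: B = A + 2.00·(cos0°, sin0°) = (2.0000, 0.0000)
θ=0°: |BD| = 4.0000
θ=0°: circle(B,5.00) ∩ circle(D,4.00): a=3.1250, h=3.9031
θ=0°:   candidates: C₊=(5.1250,3.9031) cross=15.612; C₋=(5.1250,-3.9031) cross=-15.612
θ=0°:   branch - wants cross < 0 → take C=(5.1250,-3.9031) (cross=-15.612)
θ=0°: ex = (C−B)/|BC| = (0.6250,-0.7806); ey = (0.7806,0.6250)
θ=0°: P = B + -3.29·ex + 1.02·ey = (0.7400,3.2058)
θ=140°: B = A + 2.00·(cos140°, sin140°) = (-1.5321, 1.2856)
θ=140°: |BD| = 7.6410
θ=140°: circle(B,5.00) ∩ circle(D,4.00): a=4.4094, h=2.3573
θ=140°:   candidates: C₊=(3.2111,2.8674) cross=18.012; C₋=(2.4179,-1.7800) cross=-18.012
θ=140°:   branch - wants cross < 0 → take C=(2.4179,-1.7800) (cross=-18.012)
θ=140°: ex = (C−B)/|BC| = (0.7900,-0.6131); ey = (0.6131,0.7900)
θ=140°: P = B + -3.29·ex + 1.02·ey = (-3.5058,4.1085)
θ=268°: B = A + 2.00·(cos268°, sin268°) = (-0.0698, -1.9988)
θ=268°: |BD| = 6.3904
θ=268°: circle(B,5.00) ∩ circle(D,4.00): a=3.8994, h=3.1297
θ=268°:   candidates: C₊=(2.6551,2.1935) cross=20.000; C₋=(4.6128,-3.7518) cross=-20.000
θ=268°:   branch - wants cross < 0 → take C=(4.6128,-3.7518) (cross=-20.000)
θ=268°: ex = (C−B)/|BC| = (0.9365,-0.3506); ey = (0.3506,0.9365)
θ=268°: P = B + -3.29·ex + 1.02·ey = (-2.7934,0.1099)

θ=0°: 0.74 3.21
θ=140°: -3.51 4.11
θ=268°: -2.79 0.11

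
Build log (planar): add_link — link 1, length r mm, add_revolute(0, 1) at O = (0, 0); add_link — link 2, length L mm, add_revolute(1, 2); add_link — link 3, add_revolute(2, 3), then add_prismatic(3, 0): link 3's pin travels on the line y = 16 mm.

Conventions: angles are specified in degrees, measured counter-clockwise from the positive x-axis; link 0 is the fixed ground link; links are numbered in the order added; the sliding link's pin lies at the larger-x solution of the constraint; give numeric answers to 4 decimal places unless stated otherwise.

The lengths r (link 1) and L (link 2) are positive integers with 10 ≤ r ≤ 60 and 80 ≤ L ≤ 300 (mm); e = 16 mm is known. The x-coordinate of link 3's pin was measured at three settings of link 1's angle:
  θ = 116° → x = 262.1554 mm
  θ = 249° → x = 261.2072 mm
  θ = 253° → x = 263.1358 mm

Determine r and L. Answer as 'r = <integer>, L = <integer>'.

constraint per measurement: (x − r cos θ)² + (r sin θ − e)² = L²
subtracting the θ₁ and θ₂ equations cancels the r² and L² terms:
r = (x₁² − x₂²) / (2[(x₁cos θ₁ + e sin θ₁) − (x₂cos θ₂ + e sin θ₂)]) = 30.9967 → r = 31
L² = (x₁ − r cos θ₁)² + (r sin θ₁ − e)² = 76175.9746 → L = 276.0000 → L = 276
check at θ₃=253°: x = 263.1358 (printed 263.1358) ✓

r = 31, L = 276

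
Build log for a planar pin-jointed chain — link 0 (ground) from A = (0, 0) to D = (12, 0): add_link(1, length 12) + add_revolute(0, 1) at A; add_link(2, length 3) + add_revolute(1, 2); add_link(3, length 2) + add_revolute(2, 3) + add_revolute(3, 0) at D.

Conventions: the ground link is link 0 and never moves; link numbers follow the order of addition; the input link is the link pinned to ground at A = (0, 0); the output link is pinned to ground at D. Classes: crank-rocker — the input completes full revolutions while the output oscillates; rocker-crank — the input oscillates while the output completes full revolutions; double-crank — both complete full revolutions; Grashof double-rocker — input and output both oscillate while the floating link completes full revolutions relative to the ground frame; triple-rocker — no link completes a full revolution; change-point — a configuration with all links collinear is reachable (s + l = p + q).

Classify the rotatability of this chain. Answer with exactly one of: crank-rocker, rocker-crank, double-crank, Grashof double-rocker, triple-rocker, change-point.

lengths: ground=12, input=12, coupler=3, output=2
sorted: s=2 (shortest), l=12 (longest), p+q=15
s + l = 14 vs p + q = 15
s + l < p + q (Grashof) with shortest = output link → rocker-crank

rocker-crank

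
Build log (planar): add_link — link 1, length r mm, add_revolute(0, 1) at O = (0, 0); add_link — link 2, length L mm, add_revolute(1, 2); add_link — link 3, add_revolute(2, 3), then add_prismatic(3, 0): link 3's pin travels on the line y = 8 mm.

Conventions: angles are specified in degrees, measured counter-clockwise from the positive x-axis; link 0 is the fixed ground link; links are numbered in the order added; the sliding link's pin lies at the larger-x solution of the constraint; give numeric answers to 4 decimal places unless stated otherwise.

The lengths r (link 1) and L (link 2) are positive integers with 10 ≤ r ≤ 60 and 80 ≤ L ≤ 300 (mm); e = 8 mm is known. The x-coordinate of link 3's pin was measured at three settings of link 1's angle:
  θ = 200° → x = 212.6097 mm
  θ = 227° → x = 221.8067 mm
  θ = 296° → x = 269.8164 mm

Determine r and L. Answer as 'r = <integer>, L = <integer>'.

constraint per measurement: (x − r cos θ)² + (r sin θ − e)² = L²
subtracting the θ₁ and θ₂ equations cancels the r² and L² terms:
r = (x₁² − x₂²) / (2[(x₁cos θ₁ + e sin θ₁) − (x₂cos θ₂ + e sin θ₂)]) = 44.0002 → r = 44
L² = (x₁ − r cos θ₁)² + (r sin θ₁ − e)² = 65024.9901 → L = 255.0000 → L = 255
check at θ₃=296°: x = 269.8164 (printed 269.8164) ✓

r = 44, L = 255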